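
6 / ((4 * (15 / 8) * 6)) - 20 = -298 / 15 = -19.87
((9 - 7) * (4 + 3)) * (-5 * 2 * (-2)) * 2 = 560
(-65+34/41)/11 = -2631/451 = -5.83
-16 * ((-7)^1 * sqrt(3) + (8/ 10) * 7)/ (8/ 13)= -728/ 5 + 182 * sqrt(3)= 169.63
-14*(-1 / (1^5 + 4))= 14 / 5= 2.80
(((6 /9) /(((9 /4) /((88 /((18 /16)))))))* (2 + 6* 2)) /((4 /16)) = 315392 /243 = 1297.91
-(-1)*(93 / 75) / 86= 31 / 2150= 0.01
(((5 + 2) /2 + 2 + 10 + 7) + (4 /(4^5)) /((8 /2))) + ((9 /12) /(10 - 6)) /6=23073 /1024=22.53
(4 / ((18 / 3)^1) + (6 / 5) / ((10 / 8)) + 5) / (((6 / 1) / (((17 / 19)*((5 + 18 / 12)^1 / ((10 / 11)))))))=1208207 / 171000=7.07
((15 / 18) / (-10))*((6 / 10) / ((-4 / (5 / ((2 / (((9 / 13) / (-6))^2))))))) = 9 / 21632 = 0.00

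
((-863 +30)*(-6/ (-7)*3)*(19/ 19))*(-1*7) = 14994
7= 7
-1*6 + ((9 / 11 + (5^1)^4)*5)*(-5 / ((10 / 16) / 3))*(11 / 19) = -826194 / 19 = -43483.89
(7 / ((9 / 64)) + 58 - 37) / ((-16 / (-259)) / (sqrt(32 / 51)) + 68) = 42730597 / 41053518 - 164983 * sqrt(102) / 1395819612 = 1.04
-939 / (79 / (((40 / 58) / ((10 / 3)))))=-5634 / 2291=-2.46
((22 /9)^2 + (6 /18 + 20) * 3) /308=775 /3564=0.22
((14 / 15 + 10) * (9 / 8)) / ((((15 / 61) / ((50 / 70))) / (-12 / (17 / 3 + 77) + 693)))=107435457 / 4340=24754.71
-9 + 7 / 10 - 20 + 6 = -223 / 10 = -22.30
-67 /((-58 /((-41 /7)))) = -2747 /406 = -6.77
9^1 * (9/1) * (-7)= -567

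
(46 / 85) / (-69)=-2 / 255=-0.01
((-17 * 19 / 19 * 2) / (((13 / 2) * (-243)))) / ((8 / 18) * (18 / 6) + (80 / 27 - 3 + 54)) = 68 / 174681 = 0.00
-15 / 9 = -5 / 3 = -1.67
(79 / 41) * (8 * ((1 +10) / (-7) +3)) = 22.02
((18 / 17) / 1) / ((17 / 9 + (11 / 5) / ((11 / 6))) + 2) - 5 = -18655 / 3893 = -4.79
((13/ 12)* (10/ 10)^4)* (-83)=-1079/ 12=-89.92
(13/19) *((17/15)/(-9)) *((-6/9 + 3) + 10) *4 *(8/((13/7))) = -140896/7695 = -18.31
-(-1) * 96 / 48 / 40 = 0.05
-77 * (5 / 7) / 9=-55 / 9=-6.11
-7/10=-0.70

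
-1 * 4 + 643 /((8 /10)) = 3199 /4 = 799.75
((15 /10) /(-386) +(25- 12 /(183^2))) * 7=174.97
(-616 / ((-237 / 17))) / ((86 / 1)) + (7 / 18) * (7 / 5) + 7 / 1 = 8.06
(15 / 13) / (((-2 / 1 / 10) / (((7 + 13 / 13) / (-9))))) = 5.13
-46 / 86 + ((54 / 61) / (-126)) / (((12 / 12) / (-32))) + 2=31029 / 18361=1.69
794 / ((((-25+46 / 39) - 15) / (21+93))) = -1765062 / 757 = -2331.65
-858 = -858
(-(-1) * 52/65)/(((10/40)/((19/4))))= 76/5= 15.20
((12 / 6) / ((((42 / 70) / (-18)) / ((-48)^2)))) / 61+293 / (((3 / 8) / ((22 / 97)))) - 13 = -37312955 / 17751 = -2102.02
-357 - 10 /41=-14647 /41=-357.24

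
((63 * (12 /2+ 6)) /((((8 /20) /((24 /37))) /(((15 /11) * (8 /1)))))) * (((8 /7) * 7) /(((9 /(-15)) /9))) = -653184000 /407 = -1604874.69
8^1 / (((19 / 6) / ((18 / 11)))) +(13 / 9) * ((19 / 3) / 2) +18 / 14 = 789527 / 79002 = 9.99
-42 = -42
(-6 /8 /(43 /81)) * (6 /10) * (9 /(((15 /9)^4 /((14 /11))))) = -3720087 /2956250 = -1.26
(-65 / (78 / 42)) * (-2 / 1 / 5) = 14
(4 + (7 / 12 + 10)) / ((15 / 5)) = 175 / 36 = 4.86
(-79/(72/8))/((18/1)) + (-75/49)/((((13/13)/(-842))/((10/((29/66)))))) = 6751885741/230202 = 29330.27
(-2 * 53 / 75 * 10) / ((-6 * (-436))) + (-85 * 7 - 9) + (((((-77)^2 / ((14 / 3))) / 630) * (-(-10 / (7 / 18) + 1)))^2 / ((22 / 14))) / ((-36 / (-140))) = 783089659 / 141264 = 5543.45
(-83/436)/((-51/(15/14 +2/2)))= 0.01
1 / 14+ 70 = 981 / 14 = 70.07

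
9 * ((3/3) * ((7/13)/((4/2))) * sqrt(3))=63 * sqrt(3)/26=4.20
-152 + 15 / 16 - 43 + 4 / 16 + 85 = -1741 / 16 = -108.81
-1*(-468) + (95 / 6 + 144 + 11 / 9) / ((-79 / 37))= 558233 / 1422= 392.57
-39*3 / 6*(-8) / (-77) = -156 / 77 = -2.03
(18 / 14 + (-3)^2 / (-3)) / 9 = -0.19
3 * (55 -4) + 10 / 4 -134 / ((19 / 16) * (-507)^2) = 1518898253 / 9767862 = 155.50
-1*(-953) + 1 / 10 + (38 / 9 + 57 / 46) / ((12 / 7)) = 23754139 / 24840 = 956.29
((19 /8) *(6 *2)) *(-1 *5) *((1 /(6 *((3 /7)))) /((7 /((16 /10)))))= -38 /3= -12.67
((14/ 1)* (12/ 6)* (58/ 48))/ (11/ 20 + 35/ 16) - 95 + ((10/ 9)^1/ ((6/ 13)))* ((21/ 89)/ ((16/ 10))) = -4276885/ 51976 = -82.29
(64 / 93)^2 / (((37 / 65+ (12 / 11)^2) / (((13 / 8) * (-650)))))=-34027136000 / 119676213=-284.33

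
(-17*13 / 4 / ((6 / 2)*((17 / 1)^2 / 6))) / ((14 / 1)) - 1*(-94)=44731 / 476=93.97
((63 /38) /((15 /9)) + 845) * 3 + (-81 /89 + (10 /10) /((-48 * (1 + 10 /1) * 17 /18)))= 32090613039 /12648680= 2537.07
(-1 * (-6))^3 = 216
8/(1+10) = 8/11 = 0.73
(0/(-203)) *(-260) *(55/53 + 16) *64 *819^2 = 0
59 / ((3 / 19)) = 373.67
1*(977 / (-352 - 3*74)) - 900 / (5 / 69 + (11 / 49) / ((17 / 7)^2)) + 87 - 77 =-2572755737 / 316274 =-8134.58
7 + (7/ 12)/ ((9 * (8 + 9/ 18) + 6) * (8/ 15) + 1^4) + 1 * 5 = 6487/ 540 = 12.01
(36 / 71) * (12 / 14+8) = 4.49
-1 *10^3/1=-1000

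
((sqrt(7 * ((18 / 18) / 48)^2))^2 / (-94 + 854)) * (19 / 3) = 7 / 276480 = 0.00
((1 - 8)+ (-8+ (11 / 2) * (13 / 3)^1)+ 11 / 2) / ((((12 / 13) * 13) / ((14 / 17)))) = 301 / 306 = 0.98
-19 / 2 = -9.50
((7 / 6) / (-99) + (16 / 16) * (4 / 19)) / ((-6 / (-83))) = 186169 / 67716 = 2.75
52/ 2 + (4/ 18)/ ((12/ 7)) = 1411/ 54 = 26.13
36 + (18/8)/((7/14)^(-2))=585/16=36.56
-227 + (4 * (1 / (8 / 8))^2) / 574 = -65147 / 287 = -226.99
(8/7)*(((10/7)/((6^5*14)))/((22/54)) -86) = -13349947/135828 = -98.29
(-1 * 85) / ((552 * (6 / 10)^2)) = -2125 / 4968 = -0.43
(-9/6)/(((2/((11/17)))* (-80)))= 0.01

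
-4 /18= -2 /9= -0.22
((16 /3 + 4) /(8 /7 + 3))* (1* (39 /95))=2548 /2755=0.92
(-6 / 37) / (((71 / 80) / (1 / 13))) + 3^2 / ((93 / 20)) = 2034180 / 1058681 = 1.92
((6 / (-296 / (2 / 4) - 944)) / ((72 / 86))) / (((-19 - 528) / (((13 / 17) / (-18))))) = -559 / 1542592512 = -0.00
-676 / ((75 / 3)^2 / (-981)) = 663156 / 625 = 1061.05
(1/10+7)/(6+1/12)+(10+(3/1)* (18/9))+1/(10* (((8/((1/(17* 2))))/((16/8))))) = 340885/19856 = 17.17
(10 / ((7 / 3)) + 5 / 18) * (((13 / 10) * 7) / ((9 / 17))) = 25415 / 324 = 78.44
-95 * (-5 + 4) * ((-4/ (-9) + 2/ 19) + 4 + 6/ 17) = 71260/ 153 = 465.75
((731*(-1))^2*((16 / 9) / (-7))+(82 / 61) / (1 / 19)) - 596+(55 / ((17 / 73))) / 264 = -71226623395 / 522648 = -136280.29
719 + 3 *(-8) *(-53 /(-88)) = 7750 /11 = 704.55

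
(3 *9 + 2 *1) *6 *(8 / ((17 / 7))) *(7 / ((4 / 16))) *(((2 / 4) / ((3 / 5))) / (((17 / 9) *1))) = 2046240 / 289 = 7080.42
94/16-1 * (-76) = 655/8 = 81.88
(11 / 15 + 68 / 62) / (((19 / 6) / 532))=47656 / 155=307.46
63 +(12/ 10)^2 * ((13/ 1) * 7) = 4851/ 25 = 194.04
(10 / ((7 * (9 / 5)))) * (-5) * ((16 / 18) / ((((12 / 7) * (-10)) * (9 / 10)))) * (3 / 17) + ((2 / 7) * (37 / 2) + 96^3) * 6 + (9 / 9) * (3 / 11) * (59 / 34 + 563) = 10131583273673 / 1908522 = 5308601.77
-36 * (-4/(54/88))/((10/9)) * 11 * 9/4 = 26136/5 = 5227.20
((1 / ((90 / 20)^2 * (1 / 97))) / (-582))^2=0.00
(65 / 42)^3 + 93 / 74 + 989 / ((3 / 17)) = 15376518593 / 2741256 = 5609.30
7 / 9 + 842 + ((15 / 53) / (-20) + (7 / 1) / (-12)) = 401720 / 477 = 842.18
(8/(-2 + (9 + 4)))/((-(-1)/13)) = 104/11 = 9.45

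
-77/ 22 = -7/ 2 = -3.50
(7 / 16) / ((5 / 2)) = 7 / 40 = 0.18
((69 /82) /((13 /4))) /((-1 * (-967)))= 138 /515411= 0.00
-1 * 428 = -428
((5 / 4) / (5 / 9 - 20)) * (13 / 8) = -117 / 1120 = -0.10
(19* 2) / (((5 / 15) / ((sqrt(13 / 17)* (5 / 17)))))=570* sqrt(221) / 289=29.32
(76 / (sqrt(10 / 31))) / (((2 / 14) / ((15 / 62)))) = 399 * sqrt(310) / 31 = 226.62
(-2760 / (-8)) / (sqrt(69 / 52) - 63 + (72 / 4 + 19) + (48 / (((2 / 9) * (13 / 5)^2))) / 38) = -357977307480 / 26050786111 - 547250730 * sqrt(897) / 26050786111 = -14.37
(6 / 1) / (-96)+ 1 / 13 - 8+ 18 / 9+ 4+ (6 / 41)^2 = -686765 / 349648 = -1.96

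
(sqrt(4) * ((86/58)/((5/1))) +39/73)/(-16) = -11933/169360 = -0.07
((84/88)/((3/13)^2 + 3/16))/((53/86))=116272/18073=6.43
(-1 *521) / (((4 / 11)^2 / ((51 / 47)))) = -3215091 / 752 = -4275.39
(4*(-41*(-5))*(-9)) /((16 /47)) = -86715 /4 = -21678.75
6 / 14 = 3 / 7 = 0.43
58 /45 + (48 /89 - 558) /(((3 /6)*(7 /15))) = -66942766 /28035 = -2387.83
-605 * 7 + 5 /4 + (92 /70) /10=-2963533 /700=-4233.62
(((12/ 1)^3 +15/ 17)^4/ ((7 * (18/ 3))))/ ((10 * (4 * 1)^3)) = 248734596989745387/ 748348160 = 332378176.74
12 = 12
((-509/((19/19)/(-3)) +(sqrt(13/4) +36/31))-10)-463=sqrt(13)/2 +32710/31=1056.96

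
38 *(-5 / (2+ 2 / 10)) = -950 / 11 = -86.36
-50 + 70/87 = -49.20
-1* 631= -631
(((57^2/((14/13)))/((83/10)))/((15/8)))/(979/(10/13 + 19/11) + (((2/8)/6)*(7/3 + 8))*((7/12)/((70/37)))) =16543388160/33476211799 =0.49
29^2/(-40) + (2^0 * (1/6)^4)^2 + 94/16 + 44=242284613/8398080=28.85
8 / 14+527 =3693 / 7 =527.57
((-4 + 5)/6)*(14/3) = 7/9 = 0.78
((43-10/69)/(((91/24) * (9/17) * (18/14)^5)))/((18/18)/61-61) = -7362448009/73888899435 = -0.10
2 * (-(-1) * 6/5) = 2.40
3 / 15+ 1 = 6 / 5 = 1.20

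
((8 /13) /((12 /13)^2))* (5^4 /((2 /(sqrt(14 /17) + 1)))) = 8125* sqrt(238) /612 + 8125 /36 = 430.51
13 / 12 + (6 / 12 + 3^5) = 2935 / 12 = 244.58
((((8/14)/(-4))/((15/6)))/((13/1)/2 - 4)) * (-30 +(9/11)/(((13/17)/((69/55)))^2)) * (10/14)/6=0.08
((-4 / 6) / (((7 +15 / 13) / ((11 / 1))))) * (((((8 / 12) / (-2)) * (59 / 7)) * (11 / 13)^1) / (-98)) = -7139 / 327222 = -0.02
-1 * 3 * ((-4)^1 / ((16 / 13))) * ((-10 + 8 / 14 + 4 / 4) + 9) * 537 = 20943 / 7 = 2991.86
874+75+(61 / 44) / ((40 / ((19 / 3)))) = 5011879 / 5280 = 949.22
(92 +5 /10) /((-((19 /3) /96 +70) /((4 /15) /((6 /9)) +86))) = -114.06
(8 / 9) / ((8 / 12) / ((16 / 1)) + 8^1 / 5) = 320 / 591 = 0.54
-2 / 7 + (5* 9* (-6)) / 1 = -1892 / 7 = -270.29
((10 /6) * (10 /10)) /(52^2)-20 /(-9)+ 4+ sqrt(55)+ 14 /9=sqrt(55)+ 189295 /24336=15.19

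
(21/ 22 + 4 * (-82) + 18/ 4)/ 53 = -6.09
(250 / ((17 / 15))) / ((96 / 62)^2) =600625 / 6528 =92.01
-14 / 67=-0.21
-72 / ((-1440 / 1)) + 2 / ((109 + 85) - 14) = 11 / 180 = 0.06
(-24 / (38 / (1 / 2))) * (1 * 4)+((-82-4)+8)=-1506 / 19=-79.26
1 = 1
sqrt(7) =2.65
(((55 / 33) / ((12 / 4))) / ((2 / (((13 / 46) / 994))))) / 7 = 65 / 5761224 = 0.00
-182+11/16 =-2901/16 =-181.31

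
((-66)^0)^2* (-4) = -4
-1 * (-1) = 1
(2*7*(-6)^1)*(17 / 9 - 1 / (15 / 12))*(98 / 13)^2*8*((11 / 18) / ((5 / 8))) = -4638194176 / 114075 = -40659.16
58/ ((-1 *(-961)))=58/ 961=0.06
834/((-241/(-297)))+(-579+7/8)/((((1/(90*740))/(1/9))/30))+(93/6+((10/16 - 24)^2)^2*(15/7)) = -882421408974673/6909952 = -127702972.32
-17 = -17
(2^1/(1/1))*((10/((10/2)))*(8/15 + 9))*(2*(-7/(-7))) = 1144/15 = 76.27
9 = 9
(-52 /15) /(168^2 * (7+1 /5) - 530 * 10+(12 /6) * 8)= -13 /742233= -0.00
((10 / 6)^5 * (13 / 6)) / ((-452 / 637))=-25878125 / 659016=-39.27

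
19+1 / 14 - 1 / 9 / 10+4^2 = 11044 / 315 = 35.06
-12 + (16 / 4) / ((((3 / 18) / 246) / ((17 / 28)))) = 25008 / 7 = 3572.57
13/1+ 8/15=203/15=13.53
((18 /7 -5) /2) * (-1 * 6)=51 /7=7.29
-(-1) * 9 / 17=9 / 17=0.53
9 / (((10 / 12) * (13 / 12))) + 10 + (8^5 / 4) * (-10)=-5323502 / 65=-81900.03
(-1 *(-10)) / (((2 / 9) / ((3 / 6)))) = 45 / 2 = 22.50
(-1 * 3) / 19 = -3 / 19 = -0.16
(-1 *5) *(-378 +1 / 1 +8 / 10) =1881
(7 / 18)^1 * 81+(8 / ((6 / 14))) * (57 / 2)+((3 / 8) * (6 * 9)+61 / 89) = 208059 / 356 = 584.44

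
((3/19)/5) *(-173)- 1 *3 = -804/95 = -8.46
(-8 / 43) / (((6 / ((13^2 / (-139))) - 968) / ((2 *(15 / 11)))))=20280 / 38886749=0.00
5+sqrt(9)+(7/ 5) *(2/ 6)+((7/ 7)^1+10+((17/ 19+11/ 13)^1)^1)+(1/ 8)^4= 321842809/ 15175680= 21.21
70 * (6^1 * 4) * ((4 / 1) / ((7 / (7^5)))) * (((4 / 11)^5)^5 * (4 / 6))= 12110719829954548203520 / 108347059433883722041830251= 0.00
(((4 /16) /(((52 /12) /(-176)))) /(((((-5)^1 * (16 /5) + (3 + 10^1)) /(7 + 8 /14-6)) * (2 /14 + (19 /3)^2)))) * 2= 1089 /4121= 0.26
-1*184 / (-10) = 92 / 5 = 18.40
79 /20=3.95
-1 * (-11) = 11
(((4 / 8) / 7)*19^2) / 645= 0.04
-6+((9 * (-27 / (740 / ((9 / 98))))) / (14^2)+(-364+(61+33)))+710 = 6168839093 / 14213920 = 434.00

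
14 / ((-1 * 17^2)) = -14 / 289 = -0.05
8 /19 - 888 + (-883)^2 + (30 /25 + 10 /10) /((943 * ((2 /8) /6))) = 69768930321 /89585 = 778801.48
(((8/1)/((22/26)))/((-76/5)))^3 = -2197000/9129329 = -0.24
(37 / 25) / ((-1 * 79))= -37 / 1975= -0.02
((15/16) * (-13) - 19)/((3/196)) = -2037.58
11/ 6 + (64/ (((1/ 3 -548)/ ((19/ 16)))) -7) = -52301/ 9858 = -5.31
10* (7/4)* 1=35/2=17.50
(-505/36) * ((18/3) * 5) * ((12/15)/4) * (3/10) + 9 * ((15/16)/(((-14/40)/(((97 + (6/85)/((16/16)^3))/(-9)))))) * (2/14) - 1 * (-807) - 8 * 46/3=696.23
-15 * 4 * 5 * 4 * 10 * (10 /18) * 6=-40000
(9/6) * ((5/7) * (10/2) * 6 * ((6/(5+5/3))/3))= 135/14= 9.64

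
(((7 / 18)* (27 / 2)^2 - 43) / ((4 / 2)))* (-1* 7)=-1561 / 16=-97.56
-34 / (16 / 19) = -323 / 8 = -40.38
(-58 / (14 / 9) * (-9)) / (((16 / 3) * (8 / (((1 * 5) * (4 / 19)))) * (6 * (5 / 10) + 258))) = 0.03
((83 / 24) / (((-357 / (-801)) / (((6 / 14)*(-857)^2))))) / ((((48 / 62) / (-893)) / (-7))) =150190649564129 / 7616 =19720410919.66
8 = 8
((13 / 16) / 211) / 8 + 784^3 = 13014893330445 / 27008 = 481890304.00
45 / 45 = 1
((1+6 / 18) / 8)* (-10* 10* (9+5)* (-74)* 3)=51800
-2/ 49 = -0.04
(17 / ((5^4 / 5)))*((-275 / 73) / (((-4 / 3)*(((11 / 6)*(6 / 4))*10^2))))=51 / 36500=0.00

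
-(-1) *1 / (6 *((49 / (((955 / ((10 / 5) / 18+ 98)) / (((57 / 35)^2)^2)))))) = 29246875 / 6213965922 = 0.00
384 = 384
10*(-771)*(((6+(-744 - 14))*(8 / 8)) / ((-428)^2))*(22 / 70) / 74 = 398607 / 2965291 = 0.13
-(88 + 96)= -184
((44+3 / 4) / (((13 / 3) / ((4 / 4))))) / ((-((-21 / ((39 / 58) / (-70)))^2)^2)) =-1179789 / 2609493898291840000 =-0.00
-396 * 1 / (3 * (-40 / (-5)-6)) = -66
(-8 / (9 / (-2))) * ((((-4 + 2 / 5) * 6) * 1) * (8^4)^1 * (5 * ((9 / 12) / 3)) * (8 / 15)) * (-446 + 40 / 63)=14710472704 / 315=46699913.35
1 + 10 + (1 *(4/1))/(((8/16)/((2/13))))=159/13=12.23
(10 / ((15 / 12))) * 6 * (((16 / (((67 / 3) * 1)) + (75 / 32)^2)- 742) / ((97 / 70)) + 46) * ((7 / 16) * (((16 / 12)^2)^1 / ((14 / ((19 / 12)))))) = -3406856997 / 1663744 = -2047.71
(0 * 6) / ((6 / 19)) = 0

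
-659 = -659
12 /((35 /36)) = 432 /35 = 12.34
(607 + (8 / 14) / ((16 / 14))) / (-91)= -1215 / 182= -6.68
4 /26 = 2 /13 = 0.15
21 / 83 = 0.25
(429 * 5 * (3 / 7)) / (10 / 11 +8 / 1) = 70785 / 686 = 103.19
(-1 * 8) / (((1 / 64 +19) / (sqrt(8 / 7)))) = -1024 * sqrt(14) / 8519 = -0.45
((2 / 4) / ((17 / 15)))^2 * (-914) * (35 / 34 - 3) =6889275 / 19652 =350.56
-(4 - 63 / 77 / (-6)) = -91 / 22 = -4.14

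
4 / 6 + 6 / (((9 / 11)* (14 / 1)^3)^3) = 0.67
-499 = -499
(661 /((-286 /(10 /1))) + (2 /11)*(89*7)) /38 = 2.37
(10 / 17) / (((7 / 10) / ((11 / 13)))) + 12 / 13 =2528 / 1547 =1.63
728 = 728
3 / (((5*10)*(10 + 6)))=3 / 800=0.00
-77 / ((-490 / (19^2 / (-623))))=-3971 / 43610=-0.09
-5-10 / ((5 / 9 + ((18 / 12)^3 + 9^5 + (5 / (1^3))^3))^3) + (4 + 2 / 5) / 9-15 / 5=-26145292880748801566678 / 3480882188265350627895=-7.51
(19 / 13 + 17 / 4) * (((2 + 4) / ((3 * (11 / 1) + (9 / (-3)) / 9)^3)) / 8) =24057 / 195767936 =0.00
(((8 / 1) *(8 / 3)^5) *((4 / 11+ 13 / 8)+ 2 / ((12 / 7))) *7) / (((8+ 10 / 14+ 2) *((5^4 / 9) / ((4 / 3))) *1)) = 5349965824 / 125296875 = 42.70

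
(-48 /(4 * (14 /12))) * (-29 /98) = 1044 /343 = 3.04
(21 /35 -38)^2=34969 /25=1398.76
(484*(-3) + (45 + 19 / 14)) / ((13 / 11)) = -216469 / 182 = -1189.39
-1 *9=-9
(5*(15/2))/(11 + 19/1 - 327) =-25/198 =-0.13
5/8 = 0.62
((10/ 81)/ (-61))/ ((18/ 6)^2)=-0.00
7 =7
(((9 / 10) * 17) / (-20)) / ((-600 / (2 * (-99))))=-5049 / 20000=-0.25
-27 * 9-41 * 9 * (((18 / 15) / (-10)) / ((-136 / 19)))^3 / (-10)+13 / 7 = -663451041646481 / 2751280000000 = -241.14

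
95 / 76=5 / 4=1.25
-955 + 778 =-177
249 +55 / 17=4288 / 17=252.24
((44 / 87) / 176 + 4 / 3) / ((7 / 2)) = 155 / 406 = 0.38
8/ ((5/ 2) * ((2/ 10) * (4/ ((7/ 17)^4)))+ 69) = 19208/ 332711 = 0.06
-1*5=-5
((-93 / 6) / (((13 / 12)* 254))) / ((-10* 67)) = 93 / 1106170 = 0.00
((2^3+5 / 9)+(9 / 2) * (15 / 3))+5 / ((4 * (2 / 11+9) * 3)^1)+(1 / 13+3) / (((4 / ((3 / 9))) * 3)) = 163791 / 5252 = 31.19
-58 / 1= -58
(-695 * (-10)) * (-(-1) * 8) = 55600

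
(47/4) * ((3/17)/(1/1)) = 141/68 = 2.07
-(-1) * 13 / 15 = 13 / 15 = 0.87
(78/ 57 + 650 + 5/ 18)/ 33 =222863/ 11286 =19.75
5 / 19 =0.26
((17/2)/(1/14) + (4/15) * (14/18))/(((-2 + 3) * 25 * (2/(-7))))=-112651/6750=-16.69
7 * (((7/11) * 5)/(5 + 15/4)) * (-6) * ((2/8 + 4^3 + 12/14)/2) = -5469/11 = -497.18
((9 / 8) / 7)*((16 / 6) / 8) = 0.05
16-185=-169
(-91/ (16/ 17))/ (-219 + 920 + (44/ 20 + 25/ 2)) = -455/ 3368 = -0.14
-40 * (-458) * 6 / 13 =109920 / 13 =8455.38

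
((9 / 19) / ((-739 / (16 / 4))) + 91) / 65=255539 / 182533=1.40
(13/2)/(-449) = -13/898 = -0.01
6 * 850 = 5100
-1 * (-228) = 228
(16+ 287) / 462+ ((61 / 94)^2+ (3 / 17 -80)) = -78.75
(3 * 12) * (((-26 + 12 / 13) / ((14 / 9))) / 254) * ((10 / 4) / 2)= -66015 / 23114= -2.86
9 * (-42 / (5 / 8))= -3024 / 5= -604.80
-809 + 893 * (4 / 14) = -3877 / 7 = -553.86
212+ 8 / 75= 15908 / 75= 212.11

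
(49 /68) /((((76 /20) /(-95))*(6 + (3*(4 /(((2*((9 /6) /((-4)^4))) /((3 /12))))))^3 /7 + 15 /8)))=-17150 /2281708873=-0.00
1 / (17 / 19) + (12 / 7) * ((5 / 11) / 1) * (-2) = -577 / 1309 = -0.44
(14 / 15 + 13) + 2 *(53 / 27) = 2411 / 135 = 17.86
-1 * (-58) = 58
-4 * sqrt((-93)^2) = -372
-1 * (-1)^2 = -1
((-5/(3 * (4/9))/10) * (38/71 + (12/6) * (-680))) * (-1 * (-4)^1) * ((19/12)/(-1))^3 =-110340733/13632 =-8094.24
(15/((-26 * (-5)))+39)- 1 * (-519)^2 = -7002369/26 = -269321.88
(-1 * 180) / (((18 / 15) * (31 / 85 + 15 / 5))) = -6375 / 143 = -44.58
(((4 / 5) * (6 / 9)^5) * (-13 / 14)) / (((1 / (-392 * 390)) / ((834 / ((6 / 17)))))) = 2862519296 / 81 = 35339744.40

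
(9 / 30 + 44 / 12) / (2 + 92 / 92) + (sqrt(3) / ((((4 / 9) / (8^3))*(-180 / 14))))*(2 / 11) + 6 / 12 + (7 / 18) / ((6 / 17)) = 1579 / 540- 896*sqrt(3) / 55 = -25.29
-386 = -386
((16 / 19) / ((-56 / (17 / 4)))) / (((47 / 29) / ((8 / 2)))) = -986 / 6251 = -0.16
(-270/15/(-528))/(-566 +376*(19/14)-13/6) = -0.00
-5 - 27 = -32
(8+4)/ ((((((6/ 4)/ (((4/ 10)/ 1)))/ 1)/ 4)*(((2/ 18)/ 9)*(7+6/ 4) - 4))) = -10368/ 3155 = -3.29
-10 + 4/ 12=-29/ 3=-9.67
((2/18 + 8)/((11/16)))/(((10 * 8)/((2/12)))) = 73/2970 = 0.02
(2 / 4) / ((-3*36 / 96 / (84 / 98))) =-8 / 21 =-0.38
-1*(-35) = 35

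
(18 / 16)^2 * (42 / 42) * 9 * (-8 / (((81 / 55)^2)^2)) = -9150625 / 472392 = -19.37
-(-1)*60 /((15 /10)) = 40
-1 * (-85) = 85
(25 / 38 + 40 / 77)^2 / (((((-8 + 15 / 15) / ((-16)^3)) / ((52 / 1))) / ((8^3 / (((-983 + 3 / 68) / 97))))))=-2134186462176870400 / 1001450830303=-2131094.61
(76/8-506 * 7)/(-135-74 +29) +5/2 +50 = 577/8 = 72.12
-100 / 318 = -50 / 159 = -0.31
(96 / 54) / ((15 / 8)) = 128 / 135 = 0.95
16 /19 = 0.84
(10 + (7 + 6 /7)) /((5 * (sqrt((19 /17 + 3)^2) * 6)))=85 /588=0.14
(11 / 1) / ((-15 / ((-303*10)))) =2222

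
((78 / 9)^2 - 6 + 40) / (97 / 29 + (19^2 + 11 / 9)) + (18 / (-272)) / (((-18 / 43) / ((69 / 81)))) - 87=-60658531375 / 700713072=-86.57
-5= -5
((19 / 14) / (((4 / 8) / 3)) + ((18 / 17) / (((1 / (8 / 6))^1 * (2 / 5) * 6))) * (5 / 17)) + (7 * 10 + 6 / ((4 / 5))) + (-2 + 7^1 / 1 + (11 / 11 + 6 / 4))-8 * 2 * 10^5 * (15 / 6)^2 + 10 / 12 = -121378857217 / 12138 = -9999905.85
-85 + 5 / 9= -760 / 9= -84.44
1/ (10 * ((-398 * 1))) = -0.00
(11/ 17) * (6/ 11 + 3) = 39/ 17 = 2.29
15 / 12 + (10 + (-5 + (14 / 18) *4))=337 / 36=9.36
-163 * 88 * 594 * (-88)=749789568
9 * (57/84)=171/28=6.11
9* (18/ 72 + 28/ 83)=1755/ 332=5.29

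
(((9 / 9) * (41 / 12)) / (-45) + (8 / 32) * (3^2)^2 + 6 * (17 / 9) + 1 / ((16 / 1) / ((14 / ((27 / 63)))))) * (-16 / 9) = -72466 / 1215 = -59.64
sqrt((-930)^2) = 930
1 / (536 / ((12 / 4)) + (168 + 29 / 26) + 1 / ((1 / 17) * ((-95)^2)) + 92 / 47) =33085650 / 11571420947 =0.00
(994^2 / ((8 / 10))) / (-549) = -1235045 / 549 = -2249.63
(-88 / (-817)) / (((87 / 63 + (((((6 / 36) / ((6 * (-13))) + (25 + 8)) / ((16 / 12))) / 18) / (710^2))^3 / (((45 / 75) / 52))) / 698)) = 900544997776519768185844531200000 / 16541240768552628751097026972733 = 54.44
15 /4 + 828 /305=7887 /1220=6.46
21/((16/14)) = 147/8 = 18.38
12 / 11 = 1.09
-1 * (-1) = 1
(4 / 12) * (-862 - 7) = -869 / 3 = -289.67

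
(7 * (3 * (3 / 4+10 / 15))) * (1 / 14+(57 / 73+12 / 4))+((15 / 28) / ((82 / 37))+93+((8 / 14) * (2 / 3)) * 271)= 78210319 / 251412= 311.08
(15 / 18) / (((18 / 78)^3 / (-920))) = -5053100 / 81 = -62383.95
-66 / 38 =-33 / 19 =-1.74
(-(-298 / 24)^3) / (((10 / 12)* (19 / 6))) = 3307949 / 4560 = 725.43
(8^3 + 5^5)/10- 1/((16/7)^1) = 29061/80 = 363.26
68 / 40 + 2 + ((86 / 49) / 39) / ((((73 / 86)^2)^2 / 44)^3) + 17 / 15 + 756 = 2464700305316971048528814514913 / 87531627633685768795433262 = 28157.83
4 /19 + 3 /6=0.71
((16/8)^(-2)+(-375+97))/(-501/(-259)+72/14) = -287749/7332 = -39.25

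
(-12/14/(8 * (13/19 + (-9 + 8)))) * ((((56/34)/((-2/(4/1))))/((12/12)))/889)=-19/15113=-0.00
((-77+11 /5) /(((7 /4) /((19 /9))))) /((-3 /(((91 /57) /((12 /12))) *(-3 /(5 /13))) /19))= -4803656 /675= -7116.53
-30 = -30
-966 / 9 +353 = 737 / 3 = 245.67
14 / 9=1.56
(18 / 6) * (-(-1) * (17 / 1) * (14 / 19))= 714 / 19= 37.58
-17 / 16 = -1.06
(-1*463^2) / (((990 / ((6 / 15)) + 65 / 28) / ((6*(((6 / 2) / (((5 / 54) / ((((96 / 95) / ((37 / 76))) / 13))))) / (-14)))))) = 160025601024 / 834114125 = 191.85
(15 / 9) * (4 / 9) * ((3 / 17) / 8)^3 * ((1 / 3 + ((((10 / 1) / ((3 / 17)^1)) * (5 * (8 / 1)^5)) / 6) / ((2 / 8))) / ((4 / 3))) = 278528015 / 7546368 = 36.91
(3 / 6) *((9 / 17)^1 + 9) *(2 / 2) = 81 / 17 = 4.76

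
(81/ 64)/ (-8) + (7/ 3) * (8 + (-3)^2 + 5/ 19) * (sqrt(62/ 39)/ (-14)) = -164 * sqrt(2418)/ 2223 - 81/ 512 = -3.79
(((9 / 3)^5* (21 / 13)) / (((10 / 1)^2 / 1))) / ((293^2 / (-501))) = -2556603 / 111603700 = -0.02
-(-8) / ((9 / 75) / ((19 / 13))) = 3800 / 39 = 97.44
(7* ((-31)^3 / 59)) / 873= -208537 / 51507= -4.05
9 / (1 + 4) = 9 / 5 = 1.80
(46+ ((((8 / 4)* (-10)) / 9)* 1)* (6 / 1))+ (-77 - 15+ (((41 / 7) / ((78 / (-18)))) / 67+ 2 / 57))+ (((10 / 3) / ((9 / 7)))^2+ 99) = 3918722200 / 84449547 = 46.40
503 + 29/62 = 31215/62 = 503.47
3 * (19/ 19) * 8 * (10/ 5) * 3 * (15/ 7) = 308.57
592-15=577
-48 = -48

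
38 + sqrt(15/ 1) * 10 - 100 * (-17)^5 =10 * sqrt(15) + 141985738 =141985776.73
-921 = -921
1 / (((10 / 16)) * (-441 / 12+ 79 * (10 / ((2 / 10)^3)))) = 32 / 1974265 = 0.00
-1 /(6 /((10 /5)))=-1 /3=-0.33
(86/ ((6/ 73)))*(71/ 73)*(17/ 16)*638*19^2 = 5976867259/ 24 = 249036135.79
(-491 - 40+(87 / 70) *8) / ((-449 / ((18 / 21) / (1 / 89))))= 9738558 / 110005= 88.53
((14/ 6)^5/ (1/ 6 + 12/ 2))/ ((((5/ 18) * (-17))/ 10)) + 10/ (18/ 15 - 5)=-2837714/ 107559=-26.38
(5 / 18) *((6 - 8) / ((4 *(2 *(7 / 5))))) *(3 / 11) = -25 / 1848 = -0.01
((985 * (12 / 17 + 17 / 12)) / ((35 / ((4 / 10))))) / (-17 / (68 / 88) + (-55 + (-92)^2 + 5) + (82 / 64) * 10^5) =85301 / 487365690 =0.00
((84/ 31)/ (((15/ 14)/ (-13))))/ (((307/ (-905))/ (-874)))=-806156624/ 9517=-84707.01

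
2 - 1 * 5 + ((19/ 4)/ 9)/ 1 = -89/ 36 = -2.47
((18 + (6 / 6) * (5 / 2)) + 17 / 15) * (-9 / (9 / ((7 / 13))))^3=-222607 / 65910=-3.38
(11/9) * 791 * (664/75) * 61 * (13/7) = 654504136/675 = 969635.76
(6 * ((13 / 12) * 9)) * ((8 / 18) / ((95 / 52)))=14.23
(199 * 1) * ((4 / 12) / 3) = 199 / 9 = 22.11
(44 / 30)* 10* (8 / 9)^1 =352 / 27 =13.04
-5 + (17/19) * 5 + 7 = 123/19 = 6.47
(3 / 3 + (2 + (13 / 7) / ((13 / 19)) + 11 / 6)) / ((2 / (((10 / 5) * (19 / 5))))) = 6023 / 210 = 28.68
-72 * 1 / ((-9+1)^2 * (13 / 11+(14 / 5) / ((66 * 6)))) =-405 / 428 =-0.95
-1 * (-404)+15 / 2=823 / 2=411.50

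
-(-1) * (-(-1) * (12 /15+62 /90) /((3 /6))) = 134 /45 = 2.98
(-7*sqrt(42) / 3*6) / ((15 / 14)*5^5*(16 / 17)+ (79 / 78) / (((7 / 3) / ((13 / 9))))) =-29988*sqrt(42) / 6751343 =-0.03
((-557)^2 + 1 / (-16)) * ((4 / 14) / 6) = 1654661 / 112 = 14773.76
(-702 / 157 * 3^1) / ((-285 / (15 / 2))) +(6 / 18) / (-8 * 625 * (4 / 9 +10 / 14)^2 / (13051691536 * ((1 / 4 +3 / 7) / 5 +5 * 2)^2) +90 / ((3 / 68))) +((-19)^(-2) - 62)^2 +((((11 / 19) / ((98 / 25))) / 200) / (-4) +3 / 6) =4184444974561176124687902437196049 / 1088421027021091115794212057280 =3844.51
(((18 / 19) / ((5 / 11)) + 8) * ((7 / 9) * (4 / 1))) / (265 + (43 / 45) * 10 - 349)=-13412 / 31825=-0.42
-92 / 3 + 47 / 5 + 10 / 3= -269 / 15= -17.93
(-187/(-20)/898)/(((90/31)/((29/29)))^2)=179707/145476000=0.00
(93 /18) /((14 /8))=62 /21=2.95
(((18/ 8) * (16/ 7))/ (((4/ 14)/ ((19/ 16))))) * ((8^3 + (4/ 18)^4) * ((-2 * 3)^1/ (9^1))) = -15956428/ 2187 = -7296.03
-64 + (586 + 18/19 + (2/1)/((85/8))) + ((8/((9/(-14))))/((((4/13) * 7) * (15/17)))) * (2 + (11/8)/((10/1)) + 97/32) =853419379/1744200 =489.29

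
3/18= 1/6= 0.17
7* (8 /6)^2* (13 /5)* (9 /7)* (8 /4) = 416 /5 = 83.20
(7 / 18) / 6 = 7 / 108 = 0.06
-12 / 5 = -2.40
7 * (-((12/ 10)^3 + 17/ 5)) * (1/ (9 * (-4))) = 4487/ 4500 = 1.00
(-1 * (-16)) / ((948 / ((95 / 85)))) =76 / 4029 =0.02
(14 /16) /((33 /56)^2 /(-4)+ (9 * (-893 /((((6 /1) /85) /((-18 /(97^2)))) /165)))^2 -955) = 971697388256 /1434405395542356727871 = 0.00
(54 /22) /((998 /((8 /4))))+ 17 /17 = 5516 /5489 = 1.00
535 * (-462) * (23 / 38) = -2842455 / 19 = -149602.89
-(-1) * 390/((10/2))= 78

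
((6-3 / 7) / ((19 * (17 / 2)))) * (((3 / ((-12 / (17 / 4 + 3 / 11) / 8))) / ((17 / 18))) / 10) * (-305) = 10.08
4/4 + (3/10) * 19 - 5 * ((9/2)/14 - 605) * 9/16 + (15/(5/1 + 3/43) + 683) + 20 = 589235527/244160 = 2413.32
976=976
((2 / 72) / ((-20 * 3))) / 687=-1 / 1483920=-0.00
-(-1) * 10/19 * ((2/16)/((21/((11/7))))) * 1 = 55/11172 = 0.00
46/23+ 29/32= 93/32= 2.91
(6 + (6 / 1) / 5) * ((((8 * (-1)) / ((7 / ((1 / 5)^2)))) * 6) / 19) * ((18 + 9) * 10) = -93312 / 3325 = -28.06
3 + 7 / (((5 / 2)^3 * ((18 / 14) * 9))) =30767 / 10125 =3.04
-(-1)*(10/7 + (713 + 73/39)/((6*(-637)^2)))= 67835330/47474973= 1.43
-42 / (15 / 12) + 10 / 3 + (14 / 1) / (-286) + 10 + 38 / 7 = -223529 / 15015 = -14.89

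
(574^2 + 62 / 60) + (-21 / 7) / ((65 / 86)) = 25698899 / 78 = 329473.06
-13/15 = -0.87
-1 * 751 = -751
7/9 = 0.78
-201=-201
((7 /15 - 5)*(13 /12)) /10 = -221 /450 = -0.49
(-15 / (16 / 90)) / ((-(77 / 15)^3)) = 0.62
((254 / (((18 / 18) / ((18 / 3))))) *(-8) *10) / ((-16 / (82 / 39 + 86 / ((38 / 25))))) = 110446820 / 247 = 447153.12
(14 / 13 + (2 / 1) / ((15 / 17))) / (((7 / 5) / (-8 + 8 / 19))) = -31296 / 1729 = -18.10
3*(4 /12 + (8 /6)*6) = 25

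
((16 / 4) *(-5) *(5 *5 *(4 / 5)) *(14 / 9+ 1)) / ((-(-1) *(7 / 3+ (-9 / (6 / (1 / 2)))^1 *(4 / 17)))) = -473.94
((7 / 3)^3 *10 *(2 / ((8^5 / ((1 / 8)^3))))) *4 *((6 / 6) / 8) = 1715 / 226492416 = 0.00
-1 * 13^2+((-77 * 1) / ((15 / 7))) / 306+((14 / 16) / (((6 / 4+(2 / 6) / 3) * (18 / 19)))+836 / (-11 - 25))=-102104089 / 532440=-191.77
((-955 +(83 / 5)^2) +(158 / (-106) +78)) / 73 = -798883 / 96725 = -8.26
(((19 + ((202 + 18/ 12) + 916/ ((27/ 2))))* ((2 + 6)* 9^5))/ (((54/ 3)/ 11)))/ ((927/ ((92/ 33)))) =25964424/ 103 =252081.79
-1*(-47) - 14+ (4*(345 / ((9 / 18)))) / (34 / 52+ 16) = 86049 / 433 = 198.73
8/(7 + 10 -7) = 4/5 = 0.80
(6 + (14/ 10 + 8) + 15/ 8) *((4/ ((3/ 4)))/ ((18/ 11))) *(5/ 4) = 7601/ 108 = 70.38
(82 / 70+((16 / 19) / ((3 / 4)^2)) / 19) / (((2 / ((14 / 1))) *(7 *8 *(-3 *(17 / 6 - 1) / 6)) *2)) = -142169 / 1667820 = -0.09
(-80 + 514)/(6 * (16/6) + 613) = 434/629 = 0.69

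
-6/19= -0.32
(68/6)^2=1156/9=128.44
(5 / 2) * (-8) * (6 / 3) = -40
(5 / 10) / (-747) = -1 / 1494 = -0.00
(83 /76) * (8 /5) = 1.75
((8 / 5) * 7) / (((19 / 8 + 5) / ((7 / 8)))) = 392 / 295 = 1.33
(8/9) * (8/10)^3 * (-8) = -4096/1125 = -3.64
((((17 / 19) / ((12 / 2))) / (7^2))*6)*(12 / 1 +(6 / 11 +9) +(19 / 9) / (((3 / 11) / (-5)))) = -1768 / 5643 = -0.31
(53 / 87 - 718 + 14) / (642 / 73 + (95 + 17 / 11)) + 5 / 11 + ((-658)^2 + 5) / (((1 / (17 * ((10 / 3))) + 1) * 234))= 329886844765165 / 182058160284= 1811.99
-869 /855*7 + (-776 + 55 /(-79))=-52942502 /67545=-783.81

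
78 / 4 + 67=173 / 2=86.50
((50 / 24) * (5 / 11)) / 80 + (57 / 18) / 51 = 7963 / 107712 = 0.07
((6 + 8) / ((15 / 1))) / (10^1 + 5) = 14 / 225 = 0.06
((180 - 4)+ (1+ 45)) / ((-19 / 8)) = -1776 / 19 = -93.47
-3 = -3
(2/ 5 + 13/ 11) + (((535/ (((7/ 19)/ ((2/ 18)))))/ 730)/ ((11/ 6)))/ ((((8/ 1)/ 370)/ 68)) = 32102296/ 84315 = 380.74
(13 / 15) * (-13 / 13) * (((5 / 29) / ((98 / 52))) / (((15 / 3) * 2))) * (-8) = 1352 / 21315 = 0.06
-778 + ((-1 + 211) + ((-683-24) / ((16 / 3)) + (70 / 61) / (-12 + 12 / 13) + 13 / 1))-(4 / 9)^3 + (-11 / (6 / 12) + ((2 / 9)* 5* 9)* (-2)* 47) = -1649.75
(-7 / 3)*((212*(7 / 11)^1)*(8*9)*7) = -1745184 / 11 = -158653.09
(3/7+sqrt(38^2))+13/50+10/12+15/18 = 42373/1050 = 40.36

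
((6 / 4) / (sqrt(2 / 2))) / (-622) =-3 / 1244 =-0.00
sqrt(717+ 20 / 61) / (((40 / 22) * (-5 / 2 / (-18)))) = 693 * sqrt(54473) / 1525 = 106.06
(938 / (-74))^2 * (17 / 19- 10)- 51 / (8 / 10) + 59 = -152707221 / 104044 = -1467.72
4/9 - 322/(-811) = 6142/7299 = 0.84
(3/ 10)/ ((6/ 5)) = 1/ 4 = 0.25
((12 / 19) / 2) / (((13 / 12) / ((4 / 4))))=72 / 247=0.29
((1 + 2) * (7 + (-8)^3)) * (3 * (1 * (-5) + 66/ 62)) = 554490/ 31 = 17886.77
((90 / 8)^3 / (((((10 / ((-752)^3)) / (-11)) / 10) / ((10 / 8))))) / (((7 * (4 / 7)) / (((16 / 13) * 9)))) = 299720389320000 / 13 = 23055414563076.92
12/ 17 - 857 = -14557/ 17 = -856.29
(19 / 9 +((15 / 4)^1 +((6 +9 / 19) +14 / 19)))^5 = 57138715677576320701 / 149720237927424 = 381636.55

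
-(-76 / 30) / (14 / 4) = 76 / 105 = 0.72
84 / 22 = 42 / 11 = 3.82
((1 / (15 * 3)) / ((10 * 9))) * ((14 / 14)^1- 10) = -1 / 450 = -0.00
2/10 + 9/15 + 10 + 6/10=57/5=11.40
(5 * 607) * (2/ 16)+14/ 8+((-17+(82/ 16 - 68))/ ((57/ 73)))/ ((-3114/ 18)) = 2509403/ 6574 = 381.72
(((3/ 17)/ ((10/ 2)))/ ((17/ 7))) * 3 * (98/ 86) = 3087/ 62135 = 0.05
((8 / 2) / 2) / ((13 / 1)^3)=2 / 2197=0.00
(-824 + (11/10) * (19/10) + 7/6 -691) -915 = -2426.74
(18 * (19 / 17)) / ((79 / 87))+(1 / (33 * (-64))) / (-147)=9237547199 / 416953152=22.15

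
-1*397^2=-157609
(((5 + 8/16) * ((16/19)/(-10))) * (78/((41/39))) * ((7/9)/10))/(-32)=13013/155800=0.08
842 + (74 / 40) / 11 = 185277 / 220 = 842.17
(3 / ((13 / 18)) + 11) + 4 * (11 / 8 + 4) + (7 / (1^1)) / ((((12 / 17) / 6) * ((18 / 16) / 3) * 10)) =20483 / 390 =52.52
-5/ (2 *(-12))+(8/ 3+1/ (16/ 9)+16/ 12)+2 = 325/ 48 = 6.77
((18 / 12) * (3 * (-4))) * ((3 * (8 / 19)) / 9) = -48 / 19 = -2.53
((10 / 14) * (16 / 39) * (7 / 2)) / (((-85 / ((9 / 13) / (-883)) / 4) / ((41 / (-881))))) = -3936 / 2234972779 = -0.00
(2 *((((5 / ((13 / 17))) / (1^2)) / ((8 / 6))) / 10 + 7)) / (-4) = -779 / 208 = -3.75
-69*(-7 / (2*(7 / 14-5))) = -161 / 3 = -53.67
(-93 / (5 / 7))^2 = 423801 / 25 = 16952.04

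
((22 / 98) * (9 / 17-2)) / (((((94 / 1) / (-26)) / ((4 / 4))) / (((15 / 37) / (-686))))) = -53625 / 993730682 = -0.00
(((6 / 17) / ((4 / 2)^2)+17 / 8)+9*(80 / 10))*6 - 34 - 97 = 21371 / 68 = 314.28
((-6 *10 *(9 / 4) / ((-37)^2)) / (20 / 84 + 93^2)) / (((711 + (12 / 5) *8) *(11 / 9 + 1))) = -8505 / 1210462013128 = -0.00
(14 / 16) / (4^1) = 7 / 32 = 0.22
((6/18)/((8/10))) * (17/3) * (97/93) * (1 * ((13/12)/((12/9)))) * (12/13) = 8245/4464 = 1.85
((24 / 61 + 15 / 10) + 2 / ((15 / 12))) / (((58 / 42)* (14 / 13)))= 83109 / 35380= 2.35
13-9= 4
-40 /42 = -20 /21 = -0.95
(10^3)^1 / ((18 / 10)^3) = 125000 / 729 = 171.47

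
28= 28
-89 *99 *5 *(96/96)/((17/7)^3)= -15110865/4913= -3075.69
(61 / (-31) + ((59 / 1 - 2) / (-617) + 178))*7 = 23556414 / 19127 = 1231.58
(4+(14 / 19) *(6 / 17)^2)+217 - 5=1186560 / 5491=216.09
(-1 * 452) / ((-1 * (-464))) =-113 / 116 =-0.97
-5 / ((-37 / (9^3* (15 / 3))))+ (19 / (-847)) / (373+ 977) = 20839375547 / 42307650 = 492.57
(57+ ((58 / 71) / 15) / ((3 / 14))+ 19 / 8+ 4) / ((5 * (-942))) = -1626361 / 120387600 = -0.01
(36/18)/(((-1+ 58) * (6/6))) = 2/57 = 0.04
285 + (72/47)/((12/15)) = 13485/47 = 286.91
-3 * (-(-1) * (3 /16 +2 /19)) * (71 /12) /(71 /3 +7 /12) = -6319 /29488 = -0.21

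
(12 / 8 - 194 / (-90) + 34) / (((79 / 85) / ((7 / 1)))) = 283.61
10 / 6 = 5 / 3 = 1.67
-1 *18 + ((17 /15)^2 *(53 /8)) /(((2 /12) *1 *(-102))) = -33301 /1800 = -18.50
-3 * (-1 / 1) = 3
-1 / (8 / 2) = -0.25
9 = 9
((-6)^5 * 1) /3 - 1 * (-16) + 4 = -2572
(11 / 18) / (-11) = -1 / 18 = -0.06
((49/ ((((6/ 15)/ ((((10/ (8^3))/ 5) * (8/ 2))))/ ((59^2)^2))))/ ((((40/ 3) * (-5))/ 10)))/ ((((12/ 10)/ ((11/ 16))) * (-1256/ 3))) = 97968863685/ 20578304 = 4760.78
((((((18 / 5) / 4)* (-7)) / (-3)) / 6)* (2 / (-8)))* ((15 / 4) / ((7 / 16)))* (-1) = 3 / 4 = 0.75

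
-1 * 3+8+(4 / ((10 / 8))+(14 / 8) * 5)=339 / 20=16.95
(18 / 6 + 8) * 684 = 7524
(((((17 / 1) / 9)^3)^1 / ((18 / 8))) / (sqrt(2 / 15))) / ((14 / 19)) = 93347 * sqrt(30) / 45927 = 11.13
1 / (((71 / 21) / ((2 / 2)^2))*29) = 21 / 2059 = 0.01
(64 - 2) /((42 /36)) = 372 /7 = 53.14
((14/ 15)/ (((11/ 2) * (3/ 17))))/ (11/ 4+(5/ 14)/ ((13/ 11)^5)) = 0.33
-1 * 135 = -135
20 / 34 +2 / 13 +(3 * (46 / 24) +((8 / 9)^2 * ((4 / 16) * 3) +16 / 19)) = 3594731 / 453492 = 7.93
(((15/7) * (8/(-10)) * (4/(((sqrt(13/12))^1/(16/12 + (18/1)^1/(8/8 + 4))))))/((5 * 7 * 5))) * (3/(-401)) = 7104 * sqrt(39)/31929625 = 0.00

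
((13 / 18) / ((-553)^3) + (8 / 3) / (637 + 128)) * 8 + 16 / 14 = 454380784828 / 388112905215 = 1.17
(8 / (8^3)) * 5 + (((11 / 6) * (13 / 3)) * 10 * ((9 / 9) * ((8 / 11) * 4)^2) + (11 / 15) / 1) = 673.13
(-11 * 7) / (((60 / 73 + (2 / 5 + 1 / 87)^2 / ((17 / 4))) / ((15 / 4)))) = -271226599875 / 809461888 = -335.07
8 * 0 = 0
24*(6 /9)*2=32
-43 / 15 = -2.87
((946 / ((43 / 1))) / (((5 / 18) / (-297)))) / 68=-29403 / 85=-345.92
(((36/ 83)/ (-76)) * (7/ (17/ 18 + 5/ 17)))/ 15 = -0.00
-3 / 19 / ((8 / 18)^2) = -243 / 304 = -0.80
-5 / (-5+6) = -5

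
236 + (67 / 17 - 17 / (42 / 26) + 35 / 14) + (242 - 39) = 310531 / 714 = 434.92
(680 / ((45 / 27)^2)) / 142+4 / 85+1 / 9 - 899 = -48726958 / 54315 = -897.12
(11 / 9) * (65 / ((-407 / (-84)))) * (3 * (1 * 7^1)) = 12740 / 37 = 344.32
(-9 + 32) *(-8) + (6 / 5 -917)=-5499 / 5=-1099.80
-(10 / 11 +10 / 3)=-140 / 33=-4.24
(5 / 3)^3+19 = 638 / 27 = 23.63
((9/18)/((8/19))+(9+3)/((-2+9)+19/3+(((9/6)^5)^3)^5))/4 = 34671206899711862072790898347319077347/116787223241061394216548496916797865024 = 0.30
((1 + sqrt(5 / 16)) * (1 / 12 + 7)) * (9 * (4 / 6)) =66.26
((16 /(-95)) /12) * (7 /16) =-7 /1140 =-0.01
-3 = -3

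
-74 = -74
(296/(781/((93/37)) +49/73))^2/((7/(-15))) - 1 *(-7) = 39603667571929/7821024164527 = 5.06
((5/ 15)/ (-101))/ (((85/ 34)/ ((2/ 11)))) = -4/ 16665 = -0.00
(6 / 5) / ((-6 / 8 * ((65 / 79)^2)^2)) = -311600648 / 89253125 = -3.49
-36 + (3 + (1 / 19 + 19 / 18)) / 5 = -12031 / 342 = -35.18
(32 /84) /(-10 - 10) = -2 /105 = -0.02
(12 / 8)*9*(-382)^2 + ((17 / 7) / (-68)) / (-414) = 22835938609 / 11592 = 1969974.00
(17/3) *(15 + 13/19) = 5066/57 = 88.88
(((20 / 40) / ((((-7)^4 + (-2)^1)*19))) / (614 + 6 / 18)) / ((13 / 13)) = 0.00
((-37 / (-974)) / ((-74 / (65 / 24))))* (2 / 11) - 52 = -13371137 / 257136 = -52.00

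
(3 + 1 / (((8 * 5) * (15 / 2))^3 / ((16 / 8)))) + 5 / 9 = 48000001 / 13500000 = 3.56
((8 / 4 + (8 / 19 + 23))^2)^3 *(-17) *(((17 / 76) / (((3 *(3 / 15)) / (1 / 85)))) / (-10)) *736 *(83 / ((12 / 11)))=503602421866839305703 / 4469358695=112678900091.47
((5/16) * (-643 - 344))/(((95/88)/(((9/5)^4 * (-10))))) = 71232777/2375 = 29992.75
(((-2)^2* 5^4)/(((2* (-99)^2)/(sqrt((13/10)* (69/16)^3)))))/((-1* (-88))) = 2875* sqrt(8970)/18399744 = 0.01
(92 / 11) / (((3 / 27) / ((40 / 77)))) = 33120 / 847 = 39.10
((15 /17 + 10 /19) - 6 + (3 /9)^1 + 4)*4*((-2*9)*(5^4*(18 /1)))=67500000 /323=208978.33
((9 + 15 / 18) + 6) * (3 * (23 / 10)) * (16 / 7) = 1748 / 7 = 249.71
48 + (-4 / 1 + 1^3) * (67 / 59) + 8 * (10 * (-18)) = -82329 / 59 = -1395.41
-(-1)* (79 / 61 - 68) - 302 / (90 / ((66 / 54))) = -1749266 / 24705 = -70.81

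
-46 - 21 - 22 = -89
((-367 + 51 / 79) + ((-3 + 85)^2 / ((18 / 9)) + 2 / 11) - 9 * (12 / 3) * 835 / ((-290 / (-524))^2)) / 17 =-347678447962 / 62120465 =-5596.84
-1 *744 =-744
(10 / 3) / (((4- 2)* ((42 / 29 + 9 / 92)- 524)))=-13340 / 4181721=-0.00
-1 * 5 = -5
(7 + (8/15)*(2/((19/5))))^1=415/57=7.28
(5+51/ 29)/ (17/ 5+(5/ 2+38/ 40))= 3920/ 3973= 0.99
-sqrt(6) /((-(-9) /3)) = -sqrt(6) /3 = -0.82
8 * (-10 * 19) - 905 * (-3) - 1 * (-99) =1294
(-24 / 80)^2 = 9 / 100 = 0.09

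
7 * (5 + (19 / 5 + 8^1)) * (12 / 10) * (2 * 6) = 42336 / 25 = 1693.44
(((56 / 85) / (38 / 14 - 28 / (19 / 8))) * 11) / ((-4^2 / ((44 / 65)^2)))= 9913288 / 433463875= 0.02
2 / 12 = 1 / 6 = 0.17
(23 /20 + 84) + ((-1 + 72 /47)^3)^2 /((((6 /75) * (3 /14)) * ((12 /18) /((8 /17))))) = 315487031739879 /3664933211860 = 86.08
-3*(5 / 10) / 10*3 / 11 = -9 / 220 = -0.04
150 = 150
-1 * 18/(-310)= 0.06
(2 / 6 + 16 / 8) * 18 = 42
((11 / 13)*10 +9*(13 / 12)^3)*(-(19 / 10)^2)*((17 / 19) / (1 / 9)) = -48140889 / 83200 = -578.62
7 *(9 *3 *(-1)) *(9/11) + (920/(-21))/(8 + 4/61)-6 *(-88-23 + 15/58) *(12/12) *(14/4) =3568645925/1647954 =2165.50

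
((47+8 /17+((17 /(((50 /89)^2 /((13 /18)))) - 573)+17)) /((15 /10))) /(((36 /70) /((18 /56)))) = -195.68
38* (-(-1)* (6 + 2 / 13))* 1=3040 / 13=233.85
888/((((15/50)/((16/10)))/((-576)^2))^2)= 2780355669000192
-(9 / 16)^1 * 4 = -9 / 4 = -2.25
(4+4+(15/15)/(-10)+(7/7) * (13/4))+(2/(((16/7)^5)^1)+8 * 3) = 92227651/2621440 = 35.18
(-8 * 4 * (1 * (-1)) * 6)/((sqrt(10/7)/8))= 1285.11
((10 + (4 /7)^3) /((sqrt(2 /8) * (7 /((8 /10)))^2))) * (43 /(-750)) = -2403872 /157565625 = -0.02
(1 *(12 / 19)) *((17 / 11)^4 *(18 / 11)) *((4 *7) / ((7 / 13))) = 938107872 / 3059969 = 306.57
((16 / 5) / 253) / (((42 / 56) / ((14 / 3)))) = 896 / 11385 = 0.08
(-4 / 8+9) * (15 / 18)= 85 / 12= 7.08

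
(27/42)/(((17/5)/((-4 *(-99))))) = 74.87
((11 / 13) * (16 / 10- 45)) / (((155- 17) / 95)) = -45353 / 1794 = -25.28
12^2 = 144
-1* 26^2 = -676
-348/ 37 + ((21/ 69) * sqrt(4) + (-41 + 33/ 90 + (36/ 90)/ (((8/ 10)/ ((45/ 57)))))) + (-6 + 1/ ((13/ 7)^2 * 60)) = -9022447607/ 163953660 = -55.03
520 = 520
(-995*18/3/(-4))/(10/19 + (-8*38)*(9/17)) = -964155/103628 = -9.30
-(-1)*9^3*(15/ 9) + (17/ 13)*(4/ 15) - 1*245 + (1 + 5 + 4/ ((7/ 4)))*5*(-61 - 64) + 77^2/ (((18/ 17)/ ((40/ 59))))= -99511348/ 241605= -411.88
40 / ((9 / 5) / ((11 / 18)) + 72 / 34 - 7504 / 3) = -56100 / 3501019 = -0.02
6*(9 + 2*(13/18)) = 188/3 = 62.67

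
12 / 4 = 3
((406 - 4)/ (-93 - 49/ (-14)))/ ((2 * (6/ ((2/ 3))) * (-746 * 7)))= 67/ 1402107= 0.00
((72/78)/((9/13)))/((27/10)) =40/81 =0.49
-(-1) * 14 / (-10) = -7 / 5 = -1.40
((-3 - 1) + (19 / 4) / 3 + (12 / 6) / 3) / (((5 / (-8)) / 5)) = 14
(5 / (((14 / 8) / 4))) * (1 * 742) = 8480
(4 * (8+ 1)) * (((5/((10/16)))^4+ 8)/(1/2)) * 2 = 590976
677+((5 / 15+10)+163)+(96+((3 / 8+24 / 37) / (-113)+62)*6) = 66140693 / 50172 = 1318.28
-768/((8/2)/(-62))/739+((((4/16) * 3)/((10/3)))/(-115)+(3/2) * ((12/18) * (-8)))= 27556549/3399400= 8.11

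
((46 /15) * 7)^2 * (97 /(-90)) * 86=-432465964 /10125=-42712.69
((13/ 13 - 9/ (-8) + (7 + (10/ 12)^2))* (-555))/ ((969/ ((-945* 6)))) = 41200425/ 1292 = 31888.87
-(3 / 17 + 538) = -9149 / 17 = -538.18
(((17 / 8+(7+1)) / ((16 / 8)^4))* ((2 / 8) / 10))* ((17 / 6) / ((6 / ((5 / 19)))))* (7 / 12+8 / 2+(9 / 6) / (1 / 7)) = 0.03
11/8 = 1.38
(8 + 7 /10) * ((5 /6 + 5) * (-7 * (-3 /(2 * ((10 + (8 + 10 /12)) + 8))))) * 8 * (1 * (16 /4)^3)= 233856 /23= 10167.65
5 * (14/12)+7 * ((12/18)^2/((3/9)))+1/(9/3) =31/2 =15.50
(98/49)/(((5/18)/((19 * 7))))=4788/5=957.60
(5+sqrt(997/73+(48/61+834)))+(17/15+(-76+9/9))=-1033/15+sqrt(16823981719)/4453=-39.74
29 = 29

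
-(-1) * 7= 7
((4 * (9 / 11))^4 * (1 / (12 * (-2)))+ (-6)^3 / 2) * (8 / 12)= -1100808 / 14641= -75.19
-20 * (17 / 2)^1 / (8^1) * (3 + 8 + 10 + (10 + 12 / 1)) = -3655 / 4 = -913.75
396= 396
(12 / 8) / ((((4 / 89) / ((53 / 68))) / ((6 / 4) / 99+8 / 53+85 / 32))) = 14058529 / 191488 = 73.42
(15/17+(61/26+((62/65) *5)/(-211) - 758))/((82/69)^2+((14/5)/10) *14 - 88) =8378599073175/917653500764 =9.13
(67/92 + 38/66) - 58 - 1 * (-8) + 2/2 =-144805/3036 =-47.70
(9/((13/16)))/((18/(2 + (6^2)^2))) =10384/13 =798.77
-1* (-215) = 215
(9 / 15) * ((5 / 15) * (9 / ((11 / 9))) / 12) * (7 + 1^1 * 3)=27 / 22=1.23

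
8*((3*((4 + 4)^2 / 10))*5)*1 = 768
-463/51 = -9.08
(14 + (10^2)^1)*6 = 684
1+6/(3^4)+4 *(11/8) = 6.57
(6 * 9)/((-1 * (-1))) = 54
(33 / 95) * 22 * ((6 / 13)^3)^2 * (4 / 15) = 45163008 / 2292734275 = 0.02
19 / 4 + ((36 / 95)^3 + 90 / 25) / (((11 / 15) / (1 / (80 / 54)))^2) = 26047323283 / 3319756000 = 7.85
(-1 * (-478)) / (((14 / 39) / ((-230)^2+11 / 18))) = 2958519577 / 42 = 70440942.31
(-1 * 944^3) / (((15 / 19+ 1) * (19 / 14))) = -5888626688 / 17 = -346389805.18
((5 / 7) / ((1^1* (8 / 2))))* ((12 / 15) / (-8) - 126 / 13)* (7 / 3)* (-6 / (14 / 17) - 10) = 70.53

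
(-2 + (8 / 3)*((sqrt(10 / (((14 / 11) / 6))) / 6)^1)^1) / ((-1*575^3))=2 / 190109375 - 4*sqrt(2310) / 11976890625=-0.00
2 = 2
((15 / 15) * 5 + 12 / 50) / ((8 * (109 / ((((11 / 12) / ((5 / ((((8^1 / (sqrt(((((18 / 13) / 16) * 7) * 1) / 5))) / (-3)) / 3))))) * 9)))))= -1441 * sqrt(910) / 1716750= -0.03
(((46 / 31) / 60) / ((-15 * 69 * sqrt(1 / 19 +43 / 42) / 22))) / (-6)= 11 * sqrt(685482) / 107847450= 0.00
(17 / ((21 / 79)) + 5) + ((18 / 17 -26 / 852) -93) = -1166941 / 50694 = -23.02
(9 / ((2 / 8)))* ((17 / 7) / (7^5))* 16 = 9792 / 117649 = 0.08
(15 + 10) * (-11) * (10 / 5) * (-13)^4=-15708550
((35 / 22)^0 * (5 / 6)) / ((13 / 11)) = 55 / 78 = 0.71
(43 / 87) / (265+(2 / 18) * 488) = 129 / 83317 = 0.00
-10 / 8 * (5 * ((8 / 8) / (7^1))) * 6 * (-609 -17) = 23475 / 7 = 3353.57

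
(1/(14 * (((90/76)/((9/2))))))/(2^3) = 19/560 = 0.03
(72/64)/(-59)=-9/472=-0.02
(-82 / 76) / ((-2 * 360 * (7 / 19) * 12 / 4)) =41 / 30240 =0.00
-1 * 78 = -78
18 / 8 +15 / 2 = 39 / 4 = 9.75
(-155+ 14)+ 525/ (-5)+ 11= -235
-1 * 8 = -8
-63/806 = -0.08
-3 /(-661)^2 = -3 /436921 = -0.00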